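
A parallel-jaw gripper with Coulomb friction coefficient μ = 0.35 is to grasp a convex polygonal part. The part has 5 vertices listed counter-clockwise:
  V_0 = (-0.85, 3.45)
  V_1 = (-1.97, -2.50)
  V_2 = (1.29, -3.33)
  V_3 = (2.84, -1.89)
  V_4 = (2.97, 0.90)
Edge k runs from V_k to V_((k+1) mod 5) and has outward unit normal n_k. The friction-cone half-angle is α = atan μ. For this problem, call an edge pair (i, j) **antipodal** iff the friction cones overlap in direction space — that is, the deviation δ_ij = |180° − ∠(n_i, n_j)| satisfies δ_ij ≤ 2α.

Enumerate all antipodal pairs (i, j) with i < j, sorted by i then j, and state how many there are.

count = 3; pairs: (0,2), (0,3), (1,4)

α = atan 0.35 = 19.29°;  2α = 38.58°
n_0 = (-0.9827, +0.1850)
n_1 = (-0.2467, -0.9691)
n_2 = (+0.6806, -0.7326)
n_3 = (+0.9989, -0.0465)
n_4 = (+0.5552, +0.8317)
  (0,1): δ = 93.62°  ·
  (0,2): δ = 36.45°  ✓
  (0,3): δ = 7.99°  ✓
  (0,4): δ = 66.94°  ·
  (1,2): δ = 122.82°  ·
  (1,3): δ = 78.38°  ·
  (1,4): δ = 19.44°  ✓
  (2,3): δ = 135.56°  ·
  (2,4): δ = 76.62°  ·
  (3,4): δ = 121.06°  ·
antipodal pairs: 3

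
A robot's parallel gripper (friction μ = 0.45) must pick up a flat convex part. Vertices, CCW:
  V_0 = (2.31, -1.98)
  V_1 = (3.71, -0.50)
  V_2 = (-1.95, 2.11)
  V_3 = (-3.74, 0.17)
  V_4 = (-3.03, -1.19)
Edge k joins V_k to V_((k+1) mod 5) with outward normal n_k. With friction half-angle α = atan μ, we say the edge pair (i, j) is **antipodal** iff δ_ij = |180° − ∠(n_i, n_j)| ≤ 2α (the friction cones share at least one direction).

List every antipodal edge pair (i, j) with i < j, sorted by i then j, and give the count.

α = atan 0.45 = 24.23°;  2α = 48.46°
n_0 = (+0.7265, -0.6872)
n_1 = (+0.4188, +0.9081)
n_2 = (-0.7349, +0.6781)
n_3 = (-0.8865, -0.4628)
n_4 = (-0.1463, -0.9892)
  (0,1): δ = 71.35°  ·
  (0,2): δ = 0.71°  ✓
  (0,3): δ = 70.98°  ·
  (0,4): δ = 124.99°  ·
  (1,2): δ = 107.94°  ·
  (1,3): δ = 37.68°  ✓
  (1,4): δ = 16.34°  ✓
  (2,3): δ = 109.74°  ·
  (2,4): δ = 55.72°  ·
  (3,4): δ = 125.98°  ·
antipodal pairs: 3

count = 3; pairs: (0,2), (1,3), (1,4)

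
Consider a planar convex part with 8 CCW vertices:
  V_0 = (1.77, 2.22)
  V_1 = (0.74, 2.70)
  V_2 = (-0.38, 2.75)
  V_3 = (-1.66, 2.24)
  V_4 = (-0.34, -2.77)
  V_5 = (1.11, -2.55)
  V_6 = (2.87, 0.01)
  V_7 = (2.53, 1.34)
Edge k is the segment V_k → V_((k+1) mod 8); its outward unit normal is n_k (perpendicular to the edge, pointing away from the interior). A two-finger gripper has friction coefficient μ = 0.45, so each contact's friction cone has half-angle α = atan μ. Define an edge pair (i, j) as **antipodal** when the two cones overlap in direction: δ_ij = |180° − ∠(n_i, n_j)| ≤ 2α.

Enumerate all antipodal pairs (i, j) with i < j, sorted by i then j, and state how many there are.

count = 6; pairs: (0,4), (1,4), (2,4), (2,5), (3,6), (3,7)

α = atan 0.45 = 24.23°;  2α = 48.46°
n_0 = (+0.4224, +0.9064)
n_1 = (+0.0446, +0.9990)
n_2 = (-0.3701, +0.9290)
n_3 = (-0.9670, -0.2548)
n_4 = (+0.1500, -0.9887)
n_5 = (+0.8240, -0.5665)
n_6 = (+0.9688, +0.2477)
n_7 = (+0.7568, +0.6536)
  (0,1): δ = 157.57°  ·
  (0,2): δ = 133.29°  ·
  (0,3): δ = 50.25°  ·
  (0,4): δ = 33.61°  ✓
  (0,5): δ = 80.48°  ·
  (0,6): δ = 129.33°  ·
  (0,7): δ = 155.80°  ·
  (1,2): δ = 155.72°  ·
  (1,3): δ = 72.68°  ·
  (1,4): δ = 11.18°  ✓
  (1,5): δ = 58.05°  ·
  (1,6): δ = 106.90°  ·
  (1,7): δ = 133.37°  ·
  (2,3): δ = 96.96°  ·
  (2,4): δ = 13.10°  ✓
  (2,5): δ = 33.77°  ✓
  (2,6): δ = 82.62°  ·
  (2,7): δ = 109.09°  ·
  (3,4): δ = 96.13°  ·
  (3,5): δ = 49.27°  ·
  (3,6): δ = 0.42°  ✓
  (3,7): δ = 26.05°  ✓
  (4,5): δ = 133.14°  ·
  (4,6): δ = 84.29°  ·
  (4,7): δ = 57.81°  ·
  (5,6): δ = 131.15°  ·
  (5,7): δ = 104.68°  ·
  (6,7): δ = 153.52°  ·
antipodal pairs: 6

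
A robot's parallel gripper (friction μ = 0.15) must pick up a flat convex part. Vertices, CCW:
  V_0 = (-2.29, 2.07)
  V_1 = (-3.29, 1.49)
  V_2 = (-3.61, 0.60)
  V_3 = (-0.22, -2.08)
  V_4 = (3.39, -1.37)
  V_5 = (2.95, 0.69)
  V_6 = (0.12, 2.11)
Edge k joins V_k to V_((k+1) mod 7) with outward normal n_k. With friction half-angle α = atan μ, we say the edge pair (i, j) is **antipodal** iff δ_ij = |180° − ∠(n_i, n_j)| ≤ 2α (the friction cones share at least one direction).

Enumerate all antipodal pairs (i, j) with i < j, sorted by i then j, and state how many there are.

α = atan 0.15 = 8.53°;  2α = 17.06°
n_0 = (-0.5017, +0.8650)
n_1 = (-0.9410, +0.3383)
n_2 = (-0.6202, -0.7845)
n_3 = (+0.1930, -0.9812)
n_4 = (+0.9779, +0.2089)
n_5 = (+0.4485, +0.8938)
n_6 = (-0.0166, +0.9999)
  (0,1): δ = 139.89°  ·
  (0,2): δ = 68.44°  ·
  (0,3): δ = 18.99°  ·
  (0,4): δ = 71.94°  ·
  (0,5): δ = 123.24°  ·
  (0,6): δ = 150.84°  ·
  (1,2): δ = 108.55°  ·
  (1,3): δ = 59.10°  ·
  (1,4): δ = 31.83°  ·
  (1,5): δ = 83.13°  ·
  (1,6): δ = 110.73°  ·
  (2,3): δ = 130.54°  ·
  (2,4): δ = 39.61°  ·
  (2,5): δ = 11.68°  ✓
  (2,6): δ = 39.28°  ·
  (3,4): δ = 89.07°  ·
  (3,5): δ = 37.77°  ·
  (3,6): δ = 10.18°  ✓
  (4,5): δ = 128.70°  ·
  (4,6): δ = 101.11°  ·
  (5,6): δ = 152.40°  ·
antipodal pairs: 2

count = 2; pairs: (2,5), (3,6)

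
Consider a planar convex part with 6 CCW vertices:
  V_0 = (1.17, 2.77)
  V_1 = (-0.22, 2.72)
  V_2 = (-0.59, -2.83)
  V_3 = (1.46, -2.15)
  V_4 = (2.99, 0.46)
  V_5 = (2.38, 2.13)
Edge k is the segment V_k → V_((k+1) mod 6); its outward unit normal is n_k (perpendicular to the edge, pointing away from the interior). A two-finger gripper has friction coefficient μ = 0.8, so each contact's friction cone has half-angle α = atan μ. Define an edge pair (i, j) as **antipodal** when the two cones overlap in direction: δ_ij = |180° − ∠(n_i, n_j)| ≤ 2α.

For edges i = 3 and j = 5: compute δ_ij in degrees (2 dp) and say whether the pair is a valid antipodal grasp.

α = atan 0.8 = 38.66°;  2α = 77.32°
edge 3: e_3 = (+1.53, +2.61);  n_3 = (+0.8627, -0.5057)
edge 5: e_5 = (-1.21, +0.64);  n_5 = (+0.4676, +0.8840)
∠(n_3, n_5) = 92.50°
δ = |180° − 92.50°| = 87.50°
87.50° > 2α = 77.32°  →  invalid

δ = 87.50°, invalid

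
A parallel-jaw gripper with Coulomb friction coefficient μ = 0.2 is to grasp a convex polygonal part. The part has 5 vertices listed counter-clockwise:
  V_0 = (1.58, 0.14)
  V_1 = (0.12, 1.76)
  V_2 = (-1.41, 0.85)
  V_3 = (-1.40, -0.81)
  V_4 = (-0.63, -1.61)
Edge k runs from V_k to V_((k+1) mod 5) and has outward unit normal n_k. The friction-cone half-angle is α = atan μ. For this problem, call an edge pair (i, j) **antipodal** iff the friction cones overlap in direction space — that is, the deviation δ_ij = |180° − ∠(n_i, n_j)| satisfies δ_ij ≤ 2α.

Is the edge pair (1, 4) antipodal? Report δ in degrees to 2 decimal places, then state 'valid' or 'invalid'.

α = atan 0.2 = 11.31°;  2α = 22.62°
edge 1: e_1 = (-1.53, -0.91);  n_1 = (-0.5112, +0.8595)
edge 4: e_4 = (+2.21, +1.75);  n_4 = (+0.6208, -0.7840)
∠(n_1, n_4) = 172.37°
δ = |180° − 172.37°| = 7.63°
7.63° ≤ 2α = 22.62°  →  valid

δ = 7.63°, valid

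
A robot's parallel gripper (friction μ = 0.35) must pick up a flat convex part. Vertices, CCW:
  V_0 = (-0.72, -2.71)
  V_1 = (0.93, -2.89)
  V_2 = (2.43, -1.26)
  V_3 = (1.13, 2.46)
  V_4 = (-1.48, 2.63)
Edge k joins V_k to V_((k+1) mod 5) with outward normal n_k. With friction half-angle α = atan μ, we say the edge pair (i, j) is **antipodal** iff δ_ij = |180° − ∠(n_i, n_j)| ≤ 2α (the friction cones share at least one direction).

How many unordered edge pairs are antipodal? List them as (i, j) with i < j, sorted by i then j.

α = atan 0.35 = 19.29°;  2α = 38.58°
n_0 = (-0.1084, -0.9941)
n_1 = (+0.7358, -0.6772)
n_2 = (+0.9440, +0.3299)
n_3 = (+0.0650, +0.9979)
n_4 = (-0.9900, -0.1409)
  (0,1): δ = 126.40°  ·
  (0,2): δ = 64.51°  ·
  (0,3): δ = 2.50°  ✓
  (0,4): δ = 104.33°  ·
  (1,2): δ = 118.12°  ·
  (1,3): δ = 51.10°  ·
  (1,4): δ = 50.72°  ·
  (2,3): δ = 112.99°  ·
  (2,4): δ = 11.16°  ✓
  (3,4): δ = 78.17°  ·
antipodal pairs: 2

count = 2; pairs: (0,3), (2,4)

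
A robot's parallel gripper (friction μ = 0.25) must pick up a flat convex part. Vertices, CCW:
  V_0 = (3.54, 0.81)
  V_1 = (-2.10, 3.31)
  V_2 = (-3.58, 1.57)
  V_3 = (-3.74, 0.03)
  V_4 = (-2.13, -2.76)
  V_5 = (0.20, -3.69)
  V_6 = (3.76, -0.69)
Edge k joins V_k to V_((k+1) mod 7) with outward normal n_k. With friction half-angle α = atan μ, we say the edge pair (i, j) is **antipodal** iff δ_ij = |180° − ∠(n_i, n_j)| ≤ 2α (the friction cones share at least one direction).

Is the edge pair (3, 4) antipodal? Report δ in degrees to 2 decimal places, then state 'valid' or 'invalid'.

δ = 141.75°, invalid

α = atan 0.25 = 14.04°;  2α = 28.07°
edge 3: e_3 = (+1.61, -2.79);  n_3 = (-0.8661, -0.4998)
edge 4: e_4 = (+2.33, -0.93);  n_4 = (-0.3707, -0.9288)
∠(n_3, n_4) = 38.25°
δ = |180° − 38.25°| = 141.75°
141.75° > 2α = 28.07°  →  invalid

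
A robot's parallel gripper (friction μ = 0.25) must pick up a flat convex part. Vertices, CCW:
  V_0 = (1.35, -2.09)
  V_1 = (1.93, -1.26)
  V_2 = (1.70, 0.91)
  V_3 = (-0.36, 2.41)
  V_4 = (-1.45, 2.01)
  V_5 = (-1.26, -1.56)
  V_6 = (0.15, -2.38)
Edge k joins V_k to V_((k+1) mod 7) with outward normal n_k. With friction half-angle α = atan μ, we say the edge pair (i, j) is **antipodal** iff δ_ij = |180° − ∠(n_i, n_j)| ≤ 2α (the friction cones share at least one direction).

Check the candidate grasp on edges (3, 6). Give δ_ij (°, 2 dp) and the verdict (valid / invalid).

δ = 6.57°, valid

α = atan 0.25 = 14.04°;  2α = 28.07°
edge 3: e_3 = (-1.09, -0.40);  n_3 = (-0.3445, +0.9388)
edge 6: e_6 = (+1.20, +0.29);  n_6 = (+0.2349, -0.9720)
∠(n_3, n_6) = 173.43°
δ = |180° − 173.43°| = 6.57°
6.57° ≤ 2α = 28.07°  →  valid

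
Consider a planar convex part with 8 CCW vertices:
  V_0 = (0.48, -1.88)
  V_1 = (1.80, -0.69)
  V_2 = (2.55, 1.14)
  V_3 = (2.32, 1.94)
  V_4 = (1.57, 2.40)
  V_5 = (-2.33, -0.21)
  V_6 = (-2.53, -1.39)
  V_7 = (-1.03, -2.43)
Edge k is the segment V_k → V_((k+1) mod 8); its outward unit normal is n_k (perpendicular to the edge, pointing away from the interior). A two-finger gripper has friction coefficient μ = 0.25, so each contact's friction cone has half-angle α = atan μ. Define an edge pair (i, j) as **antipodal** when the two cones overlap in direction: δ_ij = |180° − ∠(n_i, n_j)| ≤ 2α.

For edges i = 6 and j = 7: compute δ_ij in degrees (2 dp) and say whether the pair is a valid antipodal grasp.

δ = 125.25°, invalid

α = atan 0.25 = 14.04°;  2α = 28.07°
edge 6: e_6 = (+1.50, -1.04);  n_6 = (-0.5698, -0.8218)
edge 7: e_7 = (+1.51, +0.55);  n_7 = (+0.3422, -0.9396)
∠(n_6, n_7) = 54.75°
δ = |180° − 54.75°| = 125.25°
125.25° > 2α = 28.07°  →  invalid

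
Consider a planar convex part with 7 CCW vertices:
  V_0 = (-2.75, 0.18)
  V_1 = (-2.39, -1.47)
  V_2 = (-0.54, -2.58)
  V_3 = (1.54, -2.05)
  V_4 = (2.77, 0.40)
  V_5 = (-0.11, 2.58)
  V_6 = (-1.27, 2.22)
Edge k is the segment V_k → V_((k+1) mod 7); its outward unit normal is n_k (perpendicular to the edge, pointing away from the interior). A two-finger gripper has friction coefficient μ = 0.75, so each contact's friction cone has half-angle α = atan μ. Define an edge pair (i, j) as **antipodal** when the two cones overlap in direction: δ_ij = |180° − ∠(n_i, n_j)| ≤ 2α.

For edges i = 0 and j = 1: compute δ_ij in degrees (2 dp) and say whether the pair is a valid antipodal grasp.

α = atan 0.75 = 36.87°;  2α = 73.74°
edge 0: e_0 = (+0.36, -1.65);  n_0 = (-0.9770, -0.2132)
edge 1: e_1 = (+1.85, -1.11);  n_1 = (-0.5145, -0.8575)
∠(n_0, n_1) = 46.73°
δ = |180° − 46.73°| = 133.27°
133.27° > 2α = 73.74°  →  invalid

δ = 133.27°, invalid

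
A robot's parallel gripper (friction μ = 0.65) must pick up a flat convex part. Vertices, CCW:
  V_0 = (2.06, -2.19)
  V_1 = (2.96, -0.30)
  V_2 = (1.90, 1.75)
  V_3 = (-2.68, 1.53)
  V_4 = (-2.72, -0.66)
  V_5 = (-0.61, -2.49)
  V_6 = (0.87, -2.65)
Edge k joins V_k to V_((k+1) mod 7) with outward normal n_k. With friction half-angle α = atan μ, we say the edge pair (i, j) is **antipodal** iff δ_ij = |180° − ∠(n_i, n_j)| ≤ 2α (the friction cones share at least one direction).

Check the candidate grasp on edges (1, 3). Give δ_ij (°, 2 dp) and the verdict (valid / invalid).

δ = 28.39°, valid

α = atan 0.65 = 33.02°;  2α = 66.05°
edge 1: e_1 = (-1.06, +2.05);  n_1 = (+0.8883, +0.4593)
edge 3: e_3 = (-0.04, -2.19);  n_3 = (-0.9998, +0.0183)
∠(n_1, n_3) = 151.61°
δ = |180° − 151.61°| = 28.39°
28.39° ≤ 2α = 66.05°  →  valid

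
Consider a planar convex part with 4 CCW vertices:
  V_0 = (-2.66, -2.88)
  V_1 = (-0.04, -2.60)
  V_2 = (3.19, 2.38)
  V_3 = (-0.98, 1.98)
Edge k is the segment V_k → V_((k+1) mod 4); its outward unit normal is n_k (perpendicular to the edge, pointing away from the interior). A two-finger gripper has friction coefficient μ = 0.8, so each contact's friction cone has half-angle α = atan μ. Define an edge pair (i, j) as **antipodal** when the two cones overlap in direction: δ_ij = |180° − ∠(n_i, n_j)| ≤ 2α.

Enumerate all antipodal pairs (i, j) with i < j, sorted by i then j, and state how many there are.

count = 4; pairs: (0,2), (0,3), (1,2), (1,3)

α = atan 0.8 = 38.66°;  2α = 77.32°
n_0 = (+0.1063, -0.9943)
n_1 = (+0.8390, -0.5442)
n_2 = (-0.0955, +0.9954)
n_3 = (-0.9451, +0.3267)
  (0,1): δ = 129.07°  ·
  (0,2): δ = 0.62°  ✓
  (0,3): δ = 64.83°  ✓
  (1,2): δ = 51.55°  ✓
  (1,3): δ = 13.90°  ✓
  (2,3): δ = 114.55°  ·
antipodal pairs: 4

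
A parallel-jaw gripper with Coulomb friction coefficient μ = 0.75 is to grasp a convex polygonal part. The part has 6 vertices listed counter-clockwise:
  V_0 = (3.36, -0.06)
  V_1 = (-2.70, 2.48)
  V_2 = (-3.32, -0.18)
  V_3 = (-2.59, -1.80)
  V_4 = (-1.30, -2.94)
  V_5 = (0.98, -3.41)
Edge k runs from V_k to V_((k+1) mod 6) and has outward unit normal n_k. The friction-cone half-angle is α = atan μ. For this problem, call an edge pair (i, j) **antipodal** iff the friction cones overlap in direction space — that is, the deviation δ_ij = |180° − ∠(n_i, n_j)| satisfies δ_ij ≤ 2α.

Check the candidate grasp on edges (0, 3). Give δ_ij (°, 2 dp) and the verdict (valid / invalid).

α = atan 0.75 = 36.87°;  2α = 73.74°
edge 0: e_0 = (-6.06, +2.54);  n_0 = (+0.3866, +0.9223)
edge 3: e_3 = (+1.29, -1.14);  n_3 = (-0.6622, -0.7493)
∠(n_0, n_3) = 161.27°
δ = |180° − 161.27°| = 18.73°
18.73° ≤ 2α = 73.74°  →  valid

δ = 18.73°, valid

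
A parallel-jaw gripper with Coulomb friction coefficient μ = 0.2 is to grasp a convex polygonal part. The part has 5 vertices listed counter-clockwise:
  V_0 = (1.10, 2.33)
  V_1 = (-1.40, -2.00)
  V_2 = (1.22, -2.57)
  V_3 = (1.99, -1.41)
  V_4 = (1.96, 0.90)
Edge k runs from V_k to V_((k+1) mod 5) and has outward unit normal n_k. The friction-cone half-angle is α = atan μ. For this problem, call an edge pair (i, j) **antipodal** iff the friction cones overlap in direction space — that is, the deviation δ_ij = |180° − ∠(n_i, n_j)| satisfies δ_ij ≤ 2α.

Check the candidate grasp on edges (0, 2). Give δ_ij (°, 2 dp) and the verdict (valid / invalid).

δ = 3.58°, valid

α = atan 0.2 = 11.31°;  2α = 22.62°
edge 0: e_0 = (-2.50, -4.33);  n_0 = (-0.8660, +0.5000)
edge 2: e_2 = (+0.77, +1.16);  n_2 = (+0.8332, -0.5530)
∠(n_0, n_2) = 176.42°
δ = |180° − 176.42°| = 3.58°
3.58° ≤ 2α = 22.62°  →  valid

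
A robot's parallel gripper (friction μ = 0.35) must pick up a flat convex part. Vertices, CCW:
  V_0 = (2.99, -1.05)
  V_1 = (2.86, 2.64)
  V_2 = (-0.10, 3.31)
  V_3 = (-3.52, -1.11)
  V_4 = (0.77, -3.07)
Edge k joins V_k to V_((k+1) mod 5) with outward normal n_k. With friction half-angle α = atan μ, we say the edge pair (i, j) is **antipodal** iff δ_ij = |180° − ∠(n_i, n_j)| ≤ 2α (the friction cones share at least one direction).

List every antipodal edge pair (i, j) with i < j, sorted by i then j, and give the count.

α = atan 0.35 = 19.29°;  2α = 38.58°
n_0 = (+0.9994, +0.0352)
n_1 = (+0.2208, +0.9753)
n_2 = (-0.7909, +0.6120)
n_3 = (-0.4156, -0.9096)
n_4 = (+0.6730, -0.7396)
  (0,1): δ = 104.77°  ·
  (0,2): δ = 39.75°  ·
  (0,3): δ = 63.43°  ·
  (0,4): δ = 130.28°  ·
  (1,2): δ = 114.98°  ·
  (1,3): δ = 11.80°  ✓
  (1,4): δ = 55.05°  ·
  (2,3): δ = 76.82°  ·
  (2,4): δ = 9.97°  ✓
  (3,4): δ = 113.15°  ·
antipodal pairs: 2

count = 2; pairs: (1,3), (2,4)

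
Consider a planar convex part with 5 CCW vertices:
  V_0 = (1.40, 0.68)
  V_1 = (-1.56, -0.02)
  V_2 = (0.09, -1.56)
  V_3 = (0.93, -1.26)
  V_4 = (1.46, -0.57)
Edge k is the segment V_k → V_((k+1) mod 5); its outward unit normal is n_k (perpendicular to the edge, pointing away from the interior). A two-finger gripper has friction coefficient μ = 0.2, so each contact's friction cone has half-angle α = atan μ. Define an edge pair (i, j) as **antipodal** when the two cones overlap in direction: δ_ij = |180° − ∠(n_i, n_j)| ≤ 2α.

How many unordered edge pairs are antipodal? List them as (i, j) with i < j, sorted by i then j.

count = 1; pairs: (0,2)

α = atan 0.2 = 11.31°;  2α = 22.62°
n_0 = (-0.2301, +0.9732)
n_1 = (-0.6823, -0.7311)
n_2 = (+0.3363, -0.9417)
n_3 = (+0.7931, -0.6092)
n_4 = (+0.9988, +0.0479)
  (0,1): δ = 56.33°  ·
  (0,2): δ = 6.35°  ✓
  (0,3): δ = 39.17°  ·
  (0,4): δ = 79.44°  ·
  (1,2): δ = 117.32°  ·
  (1,3): δ = 84.50°  ·
  (1,4): δ = 44.23°  ·
  (2,3): δ = 147.18°  ·
  (2,4): δ = 106.91°  ·
  (3,4): δ = 139.72°  ·
antipodal pairs: 1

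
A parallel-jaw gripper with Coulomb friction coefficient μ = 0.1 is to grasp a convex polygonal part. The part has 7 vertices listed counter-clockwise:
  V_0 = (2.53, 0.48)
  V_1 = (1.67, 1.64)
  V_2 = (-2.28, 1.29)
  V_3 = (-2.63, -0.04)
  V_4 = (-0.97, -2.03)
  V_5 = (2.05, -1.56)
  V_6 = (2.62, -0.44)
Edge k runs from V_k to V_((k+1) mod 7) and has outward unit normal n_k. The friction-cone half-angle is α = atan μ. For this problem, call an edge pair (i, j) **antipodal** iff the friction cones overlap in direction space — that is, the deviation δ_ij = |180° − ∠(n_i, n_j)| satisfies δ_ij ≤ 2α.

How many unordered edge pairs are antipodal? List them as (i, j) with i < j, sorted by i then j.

α = atan 0.1 = 5.71°;  2α = 11.42°
n_0 = (+0.8033, +0.5956)
n_1 = (-0.0883, +0.9961)
n_2 = (-0.9671, +0.2545)
n_3 = (-0.7679, -0.6406)
n_4 = (+0.1538, -0.9881)
n_5 = (+0.8912, -0.4536)
n_6 = (+0.9952, +0.0974)
  (0,1): δ = 121.49°  ·
  (0,2): δ = 51.30°  ·
  (0,3): δ = 3.28°  ✓
  (0,4): δ = 62.29°  ·
  (0,5): δ = 116.47°  ·
  (0,6): δ = 149.03°  ·
  (1,2): δ = 109.81°  ·
  (1,3): δ = 55.23°  ·
  (1,4): δ = 3.78°  ✓
  (1,5): δ = 57.96°  ·
  (1,6): δ = 90.52°  ·
  (2,3): δ = 125.42°  ·
  (2,4): δ = 66.41°  ·
  (2,5): δ = 12.23°  ·
  (2,6): δ = 20.33°  ·
  (3,4): δ = 120.99°  ·
  (3,5): δ = 66.81°  ·
  (3,6): δ = 34.25°  ·
  (4,5): δ = 125.82°  ·
  (4,6): δ = 93.26°  ·
  (5,6): δ = 147.44°  ·
antipodal pairs: 2

count = 2; pairs: (0,3), (1,4)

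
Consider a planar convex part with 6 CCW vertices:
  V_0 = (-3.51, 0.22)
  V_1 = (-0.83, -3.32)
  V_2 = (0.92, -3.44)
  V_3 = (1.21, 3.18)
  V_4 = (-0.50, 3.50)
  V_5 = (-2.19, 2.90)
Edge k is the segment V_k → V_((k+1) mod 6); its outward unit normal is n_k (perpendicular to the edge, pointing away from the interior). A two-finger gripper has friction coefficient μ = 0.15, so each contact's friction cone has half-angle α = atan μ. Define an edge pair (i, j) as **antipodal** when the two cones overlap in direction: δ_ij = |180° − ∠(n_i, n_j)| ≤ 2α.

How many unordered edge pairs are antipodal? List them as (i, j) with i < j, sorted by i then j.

α = atan 0.15 = 8.53°;  2α = 17.06°
n_0 = (-0.7973, -0.6036)
n_1 = (-0.0684, -0.9977)
n_2 = (+0.9990, -0.0438)
n_3 = (+0.1839, +0.9829)
n_4 = (-0.3346, +0.9424)
n_5 = (-0.8971, +0.4418)
  (0,1): δ = 131.05°  ·
  (0,2): δ = 39.64°  ·
  (0,3): δ = 42.27°  ·
  (0,4): δ = 72.42°  ·
  (0,5): δ = 116.65°  ·
  (1,2): δ = 88.59°  ·
  (1,3): δ = 6.68°  ✓
  (1,4): δ = 23.47°  ·
  (1,5): δ = 67.70°  ·
  (2,3): δ = 98.09°  ·
  (2,4): δ = 67.95°  ·
  (2,5): δ = 23.71°  ·
  (3,4): δ = 149.85°  ·
  (3,5): δ = 105.62°  ·
  (4,5): δ = 135.77°  ·
antipodal pairs: 1

count = 1; pairs: (1,3)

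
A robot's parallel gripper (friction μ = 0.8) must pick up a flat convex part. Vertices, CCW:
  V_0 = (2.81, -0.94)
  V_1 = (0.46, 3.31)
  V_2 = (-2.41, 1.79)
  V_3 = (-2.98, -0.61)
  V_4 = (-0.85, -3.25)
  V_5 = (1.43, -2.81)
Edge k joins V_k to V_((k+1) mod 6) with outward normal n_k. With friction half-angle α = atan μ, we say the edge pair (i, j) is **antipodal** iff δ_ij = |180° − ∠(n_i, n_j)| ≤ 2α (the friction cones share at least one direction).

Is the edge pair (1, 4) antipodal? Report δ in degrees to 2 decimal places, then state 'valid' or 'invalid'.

δ = 16.98°, valid

α = atan 0.8 = 38.66°;  2α = 77.32°
edge 1: e_1 = (-2.87, -1.52);  n_1 = (-0.4680, +0.8837)
edge 4: e_4 = (+2.28, +0.44);  n_4 = (+0.1895, -0.9819)
∠(n_1, n_4) = 163.02°
δ = |180° − 163.02°| = 16.98°
16.98° ≤ 2α = 77.32°  →  valid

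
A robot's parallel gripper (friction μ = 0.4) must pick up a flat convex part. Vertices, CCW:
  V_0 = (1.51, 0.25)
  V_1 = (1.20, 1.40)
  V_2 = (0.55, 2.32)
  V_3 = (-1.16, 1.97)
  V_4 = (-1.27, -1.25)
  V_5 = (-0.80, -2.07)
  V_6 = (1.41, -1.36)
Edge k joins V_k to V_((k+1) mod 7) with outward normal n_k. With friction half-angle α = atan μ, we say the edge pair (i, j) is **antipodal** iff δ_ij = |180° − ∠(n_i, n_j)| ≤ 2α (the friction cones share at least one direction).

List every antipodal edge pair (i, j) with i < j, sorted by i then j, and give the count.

count = 7; pairs: (0,3), (0,4), (1,3), (1,4), (2,5), (3,6), (4,6)

α = atan 0.4 = 21.80°;  2α = 43.60°
n_0 = (+0.9655, +0.2603)
n_1 = (+0.8167, +0.5770)
n_2 = (-0.2005, +0.9797)
n_3 = (-0.9994, +0.0341)
n_4 = (-0.8676, -0.4973)
n_5 = (+0.3059, -0.9521)
n_6 = (+0.9981, -0.0620)
  (0,1): δ = 159.84°  ·
  (0,2): δ = 93.52°  ·
  (0,3): δ = 17.04°  ✓
  (0,4): δ = 14.73°  ✓
  (0,5): δ = 92.72°  ·
  (0,6): δ = 161.36°  ·
  (1,2): δ = 113.67°  ·
  (1,3): δ = 37.20°  ✓
  (1,4): δ = 5.42°  ✓
  (1,5): δ = 72.57°  ·
  (1,6): δ = 141.20°  ·
  (2,3): δ = 103.52°  ·
  (2,4): δ = 71.75°  ·
  (2,5): δ = 6.24°  ✓
  (2,6): δ = 74.88°  ·
  (3,4): δ = 148.22°  ·
  (3,5): δ = 70.23°  ·
  (3,6): δ = 1.60°  ✓
  (4,5): δ = 102.01°  ·
  (4,6): δ = 33.37°  ✓
  (5,6): δ = 111.36°  ·
antipodal pairs: 7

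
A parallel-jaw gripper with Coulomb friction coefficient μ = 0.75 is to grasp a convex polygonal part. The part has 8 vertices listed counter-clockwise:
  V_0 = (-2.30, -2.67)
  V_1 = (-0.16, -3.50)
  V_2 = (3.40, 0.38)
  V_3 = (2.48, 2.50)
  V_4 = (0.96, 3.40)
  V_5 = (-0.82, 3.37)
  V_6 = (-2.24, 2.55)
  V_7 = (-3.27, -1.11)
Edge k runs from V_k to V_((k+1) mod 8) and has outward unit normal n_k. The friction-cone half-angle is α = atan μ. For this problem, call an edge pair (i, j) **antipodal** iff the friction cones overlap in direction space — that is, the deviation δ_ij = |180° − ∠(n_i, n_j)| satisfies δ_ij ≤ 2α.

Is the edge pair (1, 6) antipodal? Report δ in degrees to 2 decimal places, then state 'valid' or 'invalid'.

δ = 26.82°, valid

α = atan 0.75 = 36.87°;  2α = 73.74°
edge 1: e_1 = (+3.56, +3.88);  n_1 = (+0.7368, -0.6761)
edge 6: e_6 = (-1.03, -3.66);  n_6 = (-0.9626, +0.2709)
∠(n_1, n_6) = 153.18°
δ = |180° − 153.18°| = 26.82°
26.82° ≤ 2α = 73.74°  →  valid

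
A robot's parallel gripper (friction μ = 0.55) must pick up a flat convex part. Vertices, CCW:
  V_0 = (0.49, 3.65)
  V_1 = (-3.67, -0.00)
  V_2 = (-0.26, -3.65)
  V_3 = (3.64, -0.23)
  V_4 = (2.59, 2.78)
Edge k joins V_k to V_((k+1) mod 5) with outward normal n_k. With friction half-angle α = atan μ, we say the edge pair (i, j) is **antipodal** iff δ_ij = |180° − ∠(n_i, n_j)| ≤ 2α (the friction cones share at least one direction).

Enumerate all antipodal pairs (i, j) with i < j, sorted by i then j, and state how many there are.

count = 3; pairs: (0,2), (1,3), (1,4)

α = atan 0.55 = 28.81°;  2α = 57.62°
n_0 = (-0.6595, +0.7517)
n_1 = (-0.7307, -0.6827)
n_2 = (+0.6593, -0.7519)
n_3 = (+0.9442, +0.3294)
n_4 = (+0.3827, +0.9239)
  (0,1): δ = 88.21°  ·
  (0,2): δ = 0.02°  ✓
  (0,3): δ = 67.97°  ·
  (0,4): δ = 116.23°  ·
  (1,2): δ = 91.80°  ·
  (1,3): δ = 23.82°  ✓
  (1,4): δ = 24.44°  ✓
  (2,3): δ = 112.02°  ·
  (2,4): δ = 63.75°  ·
  (3,4): δ = 131.73°  ·
antipodal pairs: 3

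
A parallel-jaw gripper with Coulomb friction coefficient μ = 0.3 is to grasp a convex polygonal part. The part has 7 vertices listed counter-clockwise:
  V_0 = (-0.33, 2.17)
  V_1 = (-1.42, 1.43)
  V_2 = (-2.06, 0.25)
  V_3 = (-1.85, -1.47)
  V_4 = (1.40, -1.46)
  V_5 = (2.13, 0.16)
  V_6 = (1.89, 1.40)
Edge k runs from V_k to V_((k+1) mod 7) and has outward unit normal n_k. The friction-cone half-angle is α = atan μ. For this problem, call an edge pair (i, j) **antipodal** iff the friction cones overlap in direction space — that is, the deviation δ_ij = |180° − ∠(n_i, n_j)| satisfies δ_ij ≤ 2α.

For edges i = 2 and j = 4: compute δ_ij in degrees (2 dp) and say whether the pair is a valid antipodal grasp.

δ = 31.22°, valid

α = atan 0.3 = 16.70°;  2α = 33.40°
edge 2: e_2 = (+0.21, -1.72);  n_2 = (-0.9926, -0.1212)
edge 4: e_4 = (+0.73, +1.62);  n_4 = (+0.9117, -0.4108)
∠(n_2, n_4) = 148.78°
δ = |180° − 148.78°| = 31.22°
31.22° ≤ 2α = 33.40°  →  valid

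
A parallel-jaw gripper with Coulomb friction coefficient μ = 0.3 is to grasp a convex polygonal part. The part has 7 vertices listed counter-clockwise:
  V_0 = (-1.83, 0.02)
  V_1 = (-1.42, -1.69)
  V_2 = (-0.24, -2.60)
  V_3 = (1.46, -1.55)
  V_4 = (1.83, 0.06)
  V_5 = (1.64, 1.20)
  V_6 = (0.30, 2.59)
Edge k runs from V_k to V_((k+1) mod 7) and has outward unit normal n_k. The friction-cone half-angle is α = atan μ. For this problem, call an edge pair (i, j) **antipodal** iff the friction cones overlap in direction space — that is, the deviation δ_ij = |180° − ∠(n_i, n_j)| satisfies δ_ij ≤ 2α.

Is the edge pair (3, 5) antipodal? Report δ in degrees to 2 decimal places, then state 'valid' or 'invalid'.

δ = 123.11°, invalid

α = atan 0.3 = 16.70°;  2α = 33.40°
edge 3: e_3 = (+0.37, +1.61);  n_3 = (+0.9746, -0.2240)
edge 5: e_5 = (-1.34, +1.39);  n_5 = (+0.7199, +0.6940)
∠(n_3, n_5) = 56.89°
δ = |180° − 56.89°| = 123.11°
123.11° > 2α = 33.40°  →  invalid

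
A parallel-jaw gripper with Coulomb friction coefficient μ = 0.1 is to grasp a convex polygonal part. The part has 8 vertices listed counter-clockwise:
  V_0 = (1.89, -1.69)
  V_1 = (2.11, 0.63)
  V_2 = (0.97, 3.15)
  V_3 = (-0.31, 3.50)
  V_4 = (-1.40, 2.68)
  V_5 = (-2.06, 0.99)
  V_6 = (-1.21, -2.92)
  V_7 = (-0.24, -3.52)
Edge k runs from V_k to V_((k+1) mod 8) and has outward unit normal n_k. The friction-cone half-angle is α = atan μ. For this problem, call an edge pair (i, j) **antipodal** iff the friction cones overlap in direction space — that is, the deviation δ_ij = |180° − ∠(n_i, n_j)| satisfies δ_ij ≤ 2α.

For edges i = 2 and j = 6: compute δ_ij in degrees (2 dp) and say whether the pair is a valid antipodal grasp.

α = atan 0.1 = 5.71°;  2α = 11.42°
edge 2: e_2 = (-1.28, +0.35);  n_2 = (+0.2638, +0.9646)
edge 6: e_6 = (+0.97, -0.60);  n_6 = (-0.5261, -0.8505)
∠(n_2, n_6) = 163.55°
δ = |180° − 163.55°| = 16.45°
16.45° > 2α = 11.42°  →  invalid

δ = 16.45°, invalid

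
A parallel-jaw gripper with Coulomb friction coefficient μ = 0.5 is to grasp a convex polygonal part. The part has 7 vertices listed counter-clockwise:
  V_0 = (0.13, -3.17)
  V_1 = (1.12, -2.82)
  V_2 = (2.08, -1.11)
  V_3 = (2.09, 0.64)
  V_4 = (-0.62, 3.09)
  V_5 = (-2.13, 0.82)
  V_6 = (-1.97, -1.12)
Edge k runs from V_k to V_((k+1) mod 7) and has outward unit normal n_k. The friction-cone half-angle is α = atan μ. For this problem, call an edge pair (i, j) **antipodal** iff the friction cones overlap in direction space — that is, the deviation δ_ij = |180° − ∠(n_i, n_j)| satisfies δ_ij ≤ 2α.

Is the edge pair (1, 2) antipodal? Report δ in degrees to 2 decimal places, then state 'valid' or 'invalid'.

α = atan 0.5 = 26.57°;  2α = 53.13°
edge 1: e_1 = (+0.96, +1.71);  n_1 = (+0.8720, -0.4895)
edge 2: e_2 = (+0.01, +1.75);  n_2 = (+1.0000, -0.0057)
∠(n_1, n_2) = 28.98°
δ = |180° − 28.98°| = 151.02°
151.02° > 2α = 53.13°  →  invalid

δ = 151.02°, invalid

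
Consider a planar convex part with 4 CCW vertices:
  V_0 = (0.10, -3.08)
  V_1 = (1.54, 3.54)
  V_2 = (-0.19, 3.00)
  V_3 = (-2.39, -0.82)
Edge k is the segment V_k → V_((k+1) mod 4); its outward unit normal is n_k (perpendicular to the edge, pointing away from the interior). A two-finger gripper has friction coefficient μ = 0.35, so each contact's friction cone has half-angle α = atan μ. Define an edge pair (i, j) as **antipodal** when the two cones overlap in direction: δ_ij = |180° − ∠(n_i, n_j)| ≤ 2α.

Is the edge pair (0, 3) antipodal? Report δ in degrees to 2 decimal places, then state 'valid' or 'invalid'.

α = atan 0.35 = 19.29°;  2α = 38.58°
edge 0: e_0 = (+1.44, +6.62);  n_0 = (+0.9771, -0.2126)
edge 3: e_3 = (+2.49, -2.26);  n_3 = (-0.6721, -0.7405)
∠(n_0, n_3) = 119.96°
δ = |180° − 119.96°| = 60.04°
60.04° > 2α = 38.58°  →  invalid

δ = 60.04°, invalid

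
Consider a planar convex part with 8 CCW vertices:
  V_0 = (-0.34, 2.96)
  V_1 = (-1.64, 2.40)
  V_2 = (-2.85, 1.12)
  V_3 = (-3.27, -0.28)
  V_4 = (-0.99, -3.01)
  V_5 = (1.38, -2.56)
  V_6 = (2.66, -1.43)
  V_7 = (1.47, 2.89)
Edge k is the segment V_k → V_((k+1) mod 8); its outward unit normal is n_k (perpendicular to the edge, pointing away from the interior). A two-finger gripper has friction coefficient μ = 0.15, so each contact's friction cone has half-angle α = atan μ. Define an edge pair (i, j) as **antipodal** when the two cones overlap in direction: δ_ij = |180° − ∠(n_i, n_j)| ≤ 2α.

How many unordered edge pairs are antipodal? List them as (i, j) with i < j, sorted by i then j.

α = atan 0.15 = 8.53°;  2α = 17.06°
n_0 = (-0.3956, +0.9184)
n_1 = (-0.7267, +0.6870)
n_2 = (-0.9578, +0.2873)
n_3 = (-0.7675, -0.6410)
n_4 = (+0.1865, -0.9824)
n_5 = (+0.6618, -0.7497)
n_6 = (+0.9641, +0.2656)
n_7 = (+0.0386, +0.9993)
  (0,1): δ = 156.69°  ·
  (0,2): δ = 130.00°  ·
  (0,3): δ = 73.44°  ·
  (0,4): δ = 12.55°  ✓
  (0,5): δ = 18.13°  ·
  (0,6): δ = 82.10°  ·
  (0,7): δ = 154.48°  ·
  (1,2): δ = 153.31°  ·
  (1,3): δ = 96.74°  ·
  (1,4): δ = 35.86°  ·
  (1,5): δ = 5.17°  ✓
  (1,6): δ = 58.79°  ·
  (1,7): δ = 131.17°  ·
  (2,3): δ = 123.43°  ·
  (2,4): δ = 62.55°  ·
  (2,5): δ = 31.86°  ·
  (2,6): δ = 32.10°  ·
  (2,7): δ = 104.48°  ·
  (3,4): δ = 119.12°  ·
  (3,5): δ = 88.43°  ·
  (3,6): δ = 24.47°  ·
  (3,7): δ = 47.92°  ·
  (4,5): δ = 149.31°  ·
  (4,6): δ = 85.35°  ·
  (4,7): δ = 12.97°  ✓
  (5,6): δ = 116.04°  ·
  (5,7): δ = 43.65°  ·
  (6,7): δ = 107.62°  ·
antipodal pairs: 3

count = 3; pairs: (0,4), (1,5), (4,7)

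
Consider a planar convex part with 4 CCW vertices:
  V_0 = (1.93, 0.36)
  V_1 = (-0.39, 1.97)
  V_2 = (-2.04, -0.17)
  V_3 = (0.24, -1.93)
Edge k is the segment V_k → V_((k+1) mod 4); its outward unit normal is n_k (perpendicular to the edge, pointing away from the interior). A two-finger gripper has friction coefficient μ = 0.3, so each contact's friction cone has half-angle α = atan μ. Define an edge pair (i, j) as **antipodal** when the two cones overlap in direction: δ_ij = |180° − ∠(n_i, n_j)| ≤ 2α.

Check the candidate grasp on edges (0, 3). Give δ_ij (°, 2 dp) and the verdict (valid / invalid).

α = atan 0.3 = 16.70°;  2α = 33.40°
edge 0: e_0 = (-2.32, +1.61);  n_0 = (+0.5701, +0.8216)
edge 3: e_3 = (+1.69, +2.29);  n_3 = (+0.8046, -0.5938)
∠(n_0, n_3) = 91.67°
δ = |180° − 91.67°| = 88.33°
88.33° > 2α = 33.40°  →  invalid

δ = 88.33°, invalid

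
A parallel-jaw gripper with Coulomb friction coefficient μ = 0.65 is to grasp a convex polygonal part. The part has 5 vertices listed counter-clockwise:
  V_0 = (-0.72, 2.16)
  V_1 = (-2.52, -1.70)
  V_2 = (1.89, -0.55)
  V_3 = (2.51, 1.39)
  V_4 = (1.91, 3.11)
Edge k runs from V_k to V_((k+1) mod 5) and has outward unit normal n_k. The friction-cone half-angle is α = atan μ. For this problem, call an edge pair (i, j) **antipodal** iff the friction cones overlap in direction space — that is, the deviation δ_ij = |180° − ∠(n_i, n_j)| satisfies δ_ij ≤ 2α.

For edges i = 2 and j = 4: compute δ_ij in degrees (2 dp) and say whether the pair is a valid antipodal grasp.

α = atan 0.65 = 33.02°;  2α = 66.05°
edge 2: e_2 = (+0.62, +1.94);  n_2 = (+0.9525, -0.3044)
edge 4: e_4 = (-2.63, -0.95);  n_4 = (-0.3397, +0.9405)
∠(n_2, n_4) = 127.58°
δ = |180° − 127.58°| = 52.42°
52.42° ≤ 2α = 66.05°  →  valid

δ = 52.42°, valid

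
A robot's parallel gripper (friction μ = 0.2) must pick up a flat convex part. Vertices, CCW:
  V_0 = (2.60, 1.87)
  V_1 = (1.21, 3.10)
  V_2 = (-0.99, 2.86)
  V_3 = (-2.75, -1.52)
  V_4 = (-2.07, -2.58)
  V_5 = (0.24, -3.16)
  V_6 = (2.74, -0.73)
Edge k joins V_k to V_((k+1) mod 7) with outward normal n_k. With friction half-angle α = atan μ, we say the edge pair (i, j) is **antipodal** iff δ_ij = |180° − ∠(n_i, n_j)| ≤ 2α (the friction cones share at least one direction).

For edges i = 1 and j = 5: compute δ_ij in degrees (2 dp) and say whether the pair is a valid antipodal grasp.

δ = 37.96°, invalid

α = atan 0.2 = 11.31°;  2α = 22.62°
edge 1: e_1 = (-2.20, -0.24);  n_1 = (-0.1084, +0.9941)
edge 5: e_5 = (+2.50, +2.43);  n_5 = (+0.6970, -0.7171)
∠(n_1, n_5) = 142.04°
δ = |180° − 142.04°| = 37.96°
37.96° > 2α = 22.62°  →  invalid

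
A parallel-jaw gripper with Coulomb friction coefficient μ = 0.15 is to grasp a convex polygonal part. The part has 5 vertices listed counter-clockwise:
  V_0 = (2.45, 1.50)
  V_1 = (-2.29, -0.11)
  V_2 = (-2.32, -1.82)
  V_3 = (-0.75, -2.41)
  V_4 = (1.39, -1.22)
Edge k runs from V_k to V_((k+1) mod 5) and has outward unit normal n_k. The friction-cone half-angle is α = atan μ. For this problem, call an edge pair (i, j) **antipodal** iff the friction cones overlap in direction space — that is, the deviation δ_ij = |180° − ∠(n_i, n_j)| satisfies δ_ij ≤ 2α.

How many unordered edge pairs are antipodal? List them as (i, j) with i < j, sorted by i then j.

α = atan 0.15 = 8.53°;  2α = 17.06°
n_0 = (-0.3216, +0.9469)
n_1 = (-0.9998, +0.0175)
n_2 = (-0.3518, -0.9361)
n_3 = (+0.4860, -0.8740)
n_4 = (+0.9317, -0.3631)
  (0,1): δ = 109.77°  ·
  (0,2): δ = 39.36°  ·
  (0,3): δ = 10.32°  ✓
  (0,4): δ = 49.95°  ·
  (1,2): δ = 109.59°  ·
  (1,3): δ = 59.92°  ·
  (1,4): δ = 20.29°  ·
  (2,3): δ = 130.33°  ·
  (2,4): δ = 90.70°  ·
  (3,4): δ = 140.37°  ·
antipodal pairs: 1

count = 1; pairs: (0,3)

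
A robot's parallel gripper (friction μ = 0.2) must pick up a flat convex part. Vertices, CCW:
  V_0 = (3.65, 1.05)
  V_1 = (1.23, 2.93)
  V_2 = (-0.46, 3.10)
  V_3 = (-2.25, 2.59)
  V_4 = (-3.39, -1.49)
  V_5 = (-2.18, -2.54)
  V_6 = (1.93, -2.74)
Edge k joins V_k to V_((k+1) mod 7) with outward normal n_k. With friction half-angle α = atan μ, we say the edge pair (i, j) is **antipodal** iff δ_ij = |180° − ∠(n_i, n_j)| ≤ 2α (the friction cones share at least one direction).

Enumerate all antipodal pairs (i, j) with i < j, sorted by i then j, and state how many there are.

α = atan 0.2 = 11.31°;  2α = 22.62°
n_0 = (+0.6135, +0.7897)
n_1 = (+0.1001, +0.9950)
n_2 = (-0.2740, +0.9617)
n_3 = (-0.9631, +0.2691)
n_4 = (-0.6554, -0.7553)
n_5 = (-0.0486, -0.9988)
n_6 = (+0.9106, -0.4133)
  (0,1): δ = 147.90°  ·
  (0,2): δ = 126.25°  ·
  (0,3): δ = 67.77°  ·
  (0,4): δ = 3.11°  ✓
  (0,5): δ = 35.06°  ·
  (0,6): δ = 103.43°  ·
  (1,2): δ = 158.35°  ·
  (1,3): δ = 99.87°  ·
  (1,4): δ = 35.21°  ·
  (1,5): δ = 2.96°  ✓
  (1,6): δ = 71.33°  ·
  (2,3): δ = 121.51°  ·
  (2,4): δ = 56.85°  ·
  (2,5): δ = 18.69°  ✓
  (2,6): δ = 49.69°  ·
  (3,4): δ = 115.34°  ·
  (3,5): δ = 77.17°  ·
  (3,6): δ = 8.80°  ✓
  (4,5): δ = 141.84°  ·
  (4,6): δ = 73.46°  ·
  (5,6): δ = 111.62°  ·
antipodal pairs: 4

count = 4; pairs: (0,4), (1,5), (2,5), (3,6)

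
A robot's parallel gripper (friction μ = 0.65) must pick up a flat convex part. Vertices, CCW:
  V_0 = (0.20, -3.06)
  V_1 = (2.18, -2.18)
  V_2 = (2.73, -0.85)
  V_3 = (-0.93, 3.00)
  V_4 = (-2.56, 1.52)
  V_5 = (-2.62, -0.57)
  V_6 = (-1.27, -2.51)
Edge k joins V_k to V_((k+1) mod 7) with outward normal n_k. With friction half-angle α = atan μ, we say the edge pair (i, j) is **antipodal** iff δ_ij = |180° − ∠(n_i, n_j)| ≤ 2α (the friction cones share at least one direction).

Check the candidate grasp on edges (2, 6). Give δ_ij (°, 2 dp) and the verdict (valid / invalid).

α = atan 0.65 = 33.02°;  2α = 66.05°
edge 2: e_2 = (-3.66, +3.85);  n_2 = (+0.7248, +0.6890)
edge 6: e_6 = (+1.47, -0.55);  n_6 = (-0.3504, -0.9366)
∠(n_2, n_6) = 154.06°
δ = |180° − 154.06°| = 25.94°
25.94° ≤ 2α = 66.05°  →  valid

δ = 25.94°, valid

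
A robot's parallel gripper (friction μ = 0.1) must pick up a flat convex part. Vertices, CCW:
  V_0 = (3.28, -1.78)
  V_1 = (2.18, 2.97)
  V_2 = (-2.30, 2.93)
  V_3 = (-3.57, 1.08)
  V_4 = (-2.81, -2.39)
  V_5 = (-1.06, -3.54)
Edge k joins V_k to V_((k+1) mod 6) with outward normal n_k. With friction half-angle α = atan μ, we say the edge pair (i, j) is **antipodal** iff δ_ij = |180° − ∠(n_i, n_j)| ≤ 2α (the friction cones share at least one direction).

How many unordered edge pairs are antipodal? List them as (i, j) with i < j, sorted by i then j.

count = 1; pairs: (0,3)

α = atan 0.1 = 5.71°;  2α = 11.42°
n_0 = (+0.9742, +0.2256)
n_1 = (-0.0089, +1.0000)
n_2 = (-0.8244, +0.5660)
n_3 = (-0.9768, -0.2139)
n_4 = (-0.5492, -0.8357)
n_5 = (+0.3758, -0.9267)
  (0,1): δ = 102.53°  ·
  (0,2): δ = 47.51°  ·
  (0,3): δ = 0.68°  ✓
  (0,4): δ = 43.65°  ·
  (0,5): δ = 99.04°  ·
  (1,2): δ = 124.98°  ·
  (1,3): δ = 78.16°  ·
  (1,4): δ = 33.82°  ·
  (1,5): δ = 21.56°  ·
  (2,3): δ = 133.18°  ·
  (2,4): δ = 88.84°  ·
  (2,5): δ = 33.46°  ·
  (3,4): δ = 135.66°  ·
  (3,5): δ = 80.28°  ·
  (4,5): δ = 124.62°  ·
antipodal pairs: 1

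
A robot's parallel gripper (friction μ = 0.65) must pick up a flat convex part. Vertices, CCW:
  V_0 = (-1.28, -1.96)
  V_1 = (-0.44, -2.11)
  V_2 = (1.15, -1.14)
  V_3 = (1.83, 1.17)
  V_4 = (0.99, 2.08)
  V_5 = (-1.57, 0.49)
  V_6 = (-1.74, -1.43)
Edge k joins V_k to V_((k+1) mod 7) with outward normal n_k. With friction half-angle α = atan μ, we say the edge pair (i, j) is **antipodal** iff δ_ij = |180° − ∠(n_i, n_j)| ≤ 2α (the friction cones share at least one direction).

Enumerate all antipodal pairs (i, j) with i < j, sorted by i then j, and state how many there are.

α = atan 0.65 = 33.02°;  2α = 66.05°
n_0 = (-0.1758, -0.9844)
n_1 = (+0.5208, -0.8537)
n_2 = (+0.9593, -0.2824)
n_3 = (+0.7348, +0.6783)
n_4 = (-0.5276, +0.8495)
n_5 = (-0.9961, +0.0882)
n_6 = (-0.7552, -0.6555)
  (0,1): δ = 138.49°  ·
  (0,2): δ = 96.28°  ·
  (0,3): δ = 37.17°  ✓
  (0,4): δ = 41.97°  ✓
  (0,5): δ = 95.06°  ·
  (0,6): δ = 141.08°  ·
  (1,2): δ = 137.79°  ·
  (1,3): δ = 78.68°  ·
  (1,4): δ = 0.46°  ✓
  (1,5): δ = 53.55°  ✓
  (1,6): δ = 99.57°  ·
  (2,3): δ = 120.89°  ·
  (2,4): δ = 41.75°  ✓
  (2,5): δ = 11.34°  ✓
  (2,6): δ = 57.36°  ✓
  (3,4): δ = 100.87°  ·
  (3,5): δ = 47.77°  ✓
  (3,6): δ = 1.75°  ✓
  (4,5): δ = 126.90°  ·
  (4,6): δ = 80.89°  ·
  (5,6): δ = 133.98°  ·
antipodal pairs: 9

count = 9; pairs: (0,3), (0,4), (1,4), (1,5), (2,4), (2,5), (2,6), (3,5), (3,6)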